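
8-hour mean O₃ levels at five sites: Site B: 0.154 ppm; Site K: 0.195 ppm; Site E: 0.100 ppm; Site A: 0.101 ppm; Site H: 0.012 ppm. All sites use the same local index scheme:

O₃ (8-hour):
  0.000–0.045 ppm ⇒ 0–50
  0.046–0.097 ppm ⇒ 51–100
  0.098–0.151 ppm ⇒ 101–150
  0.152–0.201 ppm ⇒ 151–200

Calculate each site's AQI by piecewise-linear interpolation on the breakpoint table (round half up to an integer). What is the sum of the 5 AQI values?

Site B: row 0.152–0.201 (AQI 151–200). (200−151)·(0.154−0.152)/(0.201−0.152) + 151 = 49·0.002/0.049 + 151 ≈ 153.00 → 153.
Site K: row 0.152–0.201 (AQI 151–200). (200−151)·(0.195−0.152)/(0.201−0.152) + 151 = 49·0.043/0.049 + 151 ≈ 194.00 → 194.
Site E 0.100: bracket 0.098–0.151 → index 101–150; slope 49/0.053, offset 0.002.
AQI = 101 + 49/0.053·0.002 ≈ 102.85 ⇒ 103.
Site A 0.101: bracket 0.098–0.151 → index 101–150; slope 49/0.053, offset 0.003.
AQI = 101 + 49/0.053·0.003 ≈ 103.77 ⇒ 104.
Site H 0.012: bracket 0.000–0.045 → index 0–50; slope 50/0.045, offset 0.012.
AQI = 0 + 50/0.045·0.012 ≈ 13.33 ⇒ 13.
AQIs: Site B=153, Site K=194, Site E=103, Site A=104, Site H=13. Sum = 153 + 194 + 103 + 104 + 13 = 567.

567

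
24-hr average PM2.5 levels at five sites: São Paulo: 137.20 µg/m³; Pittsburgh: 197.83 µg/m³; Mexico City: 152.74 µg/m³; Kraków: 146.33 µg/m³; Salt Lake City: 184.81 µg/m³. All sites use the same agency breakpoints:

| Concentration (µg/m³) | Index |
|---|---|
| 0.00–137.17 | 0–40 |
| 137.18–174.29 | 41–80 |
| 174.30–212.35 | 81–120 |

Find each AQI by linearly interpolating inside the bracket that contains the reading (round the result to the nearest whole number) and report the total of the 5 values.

São Paulo: 137.20 lies in 137.18–174.29, so I_lo=41, I_hi=80, C_lo=137.18, C_hi=174.29.
(80−41)/(174.29−137.18) × (137.20−137.18) + 41 = 39/37.11 × 0.02 + 41 ≈ 41.02 → 41.
Pittsburgh: 197.83 lies in 174.30–212.35, so I_lo=81, I_hi=120, C_lo=174.30, C_hi=212.35.
(120−81)/(212.35−174.30) × (197.83−174.30) + 81 = 39/38.05 × 23.53 + 81 ≈ 105.12 → 105.
Mexico City 152.74: bracket 137.18–174.29 → index 41–80; slope 39/37.11, offset 15.56.
AQI = 41 + 39/37.11·15.56 ≈ 57.35 ⇒ 57.
Kraków 146.33: bracket 137.18–174.29 → index 41–80; slope 39/37.11, offset 9.15.
AQI = 41 + 39/37.11·9.15 ≈ 50.62 ⇒ 51.
Salt Lake City: 184.81 lies in 174.30–212.35, so I_lo=81, I_hi=120, C_lo=174.30, C_hi=212.35.
(120−81)/(212.35−174.30) × (184.81−174.30) + 81 = 39/38.05 × 10.51 + 81 ≈ 91.77 → 92.
AQIs: São Paulo=41, Pittsburgh=105, Mexico City=57, Kraków=51, Salt Lake City=92. Sum = 41 + 105 + 57 + 51 + 92 = 346.

346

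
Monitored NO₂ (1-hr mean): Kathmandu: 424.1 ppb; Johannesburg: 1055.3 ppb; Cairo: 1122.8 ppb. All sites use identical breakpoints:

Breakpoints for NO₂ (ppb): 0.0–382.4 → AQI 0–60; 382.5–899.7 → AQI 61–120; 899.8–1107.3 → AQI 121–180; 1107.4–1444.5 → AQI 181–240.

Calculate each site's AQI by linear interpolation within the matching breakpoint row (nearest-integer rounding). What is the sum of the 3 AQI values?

415

Kathmandu: row 382.5–899.7 (AQI 61–120). (120−61)·(424.1−382.5)/(899.7−382.5) + 61 = 59·41.6/517.2 + 61 ≈ 65.75 → 66.
Johannesburg: 1055.3 lies in 899.8–1107.3, so I_lo=121, I_hi=180, C_lo=899.8, C_hi=1107.3.
(180−121)/(1107.3−899.8) × (1055.3−899.8) + 121 = 59/207.5 × 155.5 + 121 ≈ 165.21 → 165.
Cairo 1122.8: bracket 1107.4–1444.5 → index 181–240; slope 59/337.1, offset 15.4.
AQI = 181 + 59/337.1·15.4 ≈ 183.70 ⇒ 184.
AQIs: Kathmandu=66, Johannesburg=165, Cairo=184. Sum = 66 + 165 + 184 = 415.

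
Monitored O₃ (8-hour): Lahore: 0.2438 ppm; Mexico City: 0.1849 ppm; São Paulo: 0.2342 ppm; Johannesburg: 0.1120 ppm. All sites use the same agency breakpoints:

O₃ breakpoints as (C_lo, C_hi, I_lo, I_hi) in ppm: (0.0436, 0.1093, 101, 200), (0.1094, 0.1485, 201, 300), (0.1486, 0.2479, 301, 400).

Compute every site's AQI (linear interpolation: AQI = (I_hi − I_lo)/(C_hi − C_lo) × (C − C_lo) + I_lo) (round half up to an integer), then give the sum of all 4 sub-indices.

1327

Lahore: 0.2438 lies in 0.1486–0.2479, so I_lo=301, I_hi=400, C_lo=0.1486, C_hi=0.2479.
(400−301)/(0.2479−0.1486) × (0.2438−0.1486) + 301 = 99/0.0993 × 0.0952 + 301 ≈ 395.91 → 396.
Mexico City: 0.1849 ∈ [0.1486, 0.2479] ↔ index [301, 400].
301 + (0.1849−0.1486)·(400−301)/(0.2479−0.1486) = 301 + 0.0363·99/0.0993 ≈ 337.19, so AQI = 337.
São Paulo: 0.2342 ∈ [0.1486, 0.2479] ↔ index [301, 400].
301 + (0.2342−0.1486)·(400−301)/(0.2479−0.1486) = 301 + 0.0856·99/0.0993 ≈ 386.34, so AQI = 386.
Johannesburg: 0.1120 lies in 0.1094–0.1485, so I_lo=201, I_hi=300, C_lo=0.1094, C_hi=0.1485.
(300−201)/(0.1485−0.1094) × (0.1120−0.1094) + 201 = 99/0.0391 × 0.0026 + 201 ≈ 207.58 → 208.
AQIs: Lahore=396, Mexico City=337, São Paulo=386, Johannesburg=208. Sum = 396 + 337 + 386 + 208 = 1327.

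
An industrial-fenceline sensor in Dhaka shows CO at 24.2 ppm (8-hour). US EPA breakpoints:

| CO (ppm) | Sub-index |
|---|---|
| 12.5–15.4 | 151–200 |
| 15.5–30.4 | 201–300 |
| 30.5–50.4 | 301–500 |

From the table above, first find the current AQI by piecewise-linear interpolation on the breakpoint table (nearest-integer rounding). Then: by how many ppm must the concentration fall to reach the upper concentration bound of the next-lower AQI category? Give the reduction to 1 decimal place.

8.8

CO: 24.2 lies in 15.5–30.4, so I_lo=201, I_hi=300, C_lo=15.5, C_hi=30.4.
(300−201)/(30.4−15.5) × (24.2−15.5) + 201 = 99/14.9 × 8.7 + 201 ≈ 258.81 → 259.
Current AQI 259 is in the Very Unhealthy range (201–300). The next-lower category tops out at AQI 200, whose upper concentration bound is 15.4 ppm.
Reduction needed = 24.2 − 15.4 = 8.8 ppm.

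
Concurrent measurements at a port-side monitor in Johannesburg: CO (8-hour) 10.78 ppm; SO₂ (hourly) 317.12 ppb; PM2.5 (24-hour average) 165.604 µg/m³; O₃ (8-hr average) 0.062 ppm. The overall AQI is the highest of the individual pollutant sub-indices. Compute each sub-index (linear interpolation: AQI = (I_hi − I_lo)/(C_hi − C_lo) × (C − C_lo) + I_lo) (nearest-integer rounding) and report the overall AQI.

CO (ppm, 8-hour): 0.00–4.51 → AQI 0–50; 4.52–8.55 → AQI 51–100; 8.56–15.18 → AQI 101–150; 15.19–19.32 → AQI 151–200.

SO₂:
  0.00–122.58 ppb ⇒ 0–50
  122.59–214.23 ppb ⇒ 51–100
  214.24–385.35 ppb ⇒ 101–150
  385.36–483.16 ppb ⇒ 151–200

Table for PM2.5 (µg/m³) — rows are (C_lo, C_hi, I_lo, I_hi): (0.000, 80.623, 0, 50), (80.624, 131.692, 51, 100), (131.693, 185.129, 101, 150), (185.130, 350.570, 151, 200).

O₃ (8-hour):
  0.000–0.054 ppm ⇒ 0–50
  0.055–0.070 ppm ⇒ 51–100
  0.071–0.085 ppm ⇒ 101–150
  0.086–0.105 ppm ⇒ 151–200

CO 10.78: bracket 8.56–15.18 → index 101–150; slope 49/6.62, offset 2.22.
AQI = 101 + 49/6.62·2.22 ≈ 117.43 ⇒ 117.
SO₂: 317.12 ∈ [214.24, 385.35] ↔ index [101, 150].
101 + (317.12−214.24)·(150−101)/(385.35−214.24) = 101 + 102.88·49/171.11 ≈ 130.46, so AQI = 130.
PM2.5: row 131.693–185.129 (AQI 101–150). (150−101)·(165.604−131.693)/(185.129−131.693) + 101 = 49·33.911/53.436 + 101 ≈ 132.10 → 132.
O₃: 0.062 lies in 0.055–0.070, so I_lo=51, I_hi=100, C_lo=0.055, C_hi=0.070.
(100−51)/(0.070−0.055) × (0.062−0.055) + 51 = 49/0.015 × 0.007 + 51 ≈ 73.87 → 74.
Sub-indices: CO→117, SO₂→130, PM2.5→132, O₃→74. Overall AQI = max = 132; dominant pollutant is PM2.5.

132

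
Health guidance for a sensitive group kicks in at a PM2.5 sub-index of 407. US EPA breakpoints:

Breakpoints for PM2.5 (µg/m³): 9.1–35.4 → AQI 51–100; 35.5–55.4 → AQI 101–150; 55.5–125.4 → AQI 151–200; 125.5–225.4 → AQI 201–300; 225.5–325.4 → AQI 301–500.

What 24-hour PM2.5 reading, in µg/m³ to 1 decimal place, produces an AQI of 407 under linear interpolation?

278.7

AQI 407 lies in the 301–500 band, which corresponds to 225.5–325.4 µg/m³.
C = 225.5 + (407−301)×(325.4−225.5)/(500−301) = 225.5 + 106×99.9/199 ≈ 278.713 µg/m³ → 278.7 µg/m³ to 1 dp.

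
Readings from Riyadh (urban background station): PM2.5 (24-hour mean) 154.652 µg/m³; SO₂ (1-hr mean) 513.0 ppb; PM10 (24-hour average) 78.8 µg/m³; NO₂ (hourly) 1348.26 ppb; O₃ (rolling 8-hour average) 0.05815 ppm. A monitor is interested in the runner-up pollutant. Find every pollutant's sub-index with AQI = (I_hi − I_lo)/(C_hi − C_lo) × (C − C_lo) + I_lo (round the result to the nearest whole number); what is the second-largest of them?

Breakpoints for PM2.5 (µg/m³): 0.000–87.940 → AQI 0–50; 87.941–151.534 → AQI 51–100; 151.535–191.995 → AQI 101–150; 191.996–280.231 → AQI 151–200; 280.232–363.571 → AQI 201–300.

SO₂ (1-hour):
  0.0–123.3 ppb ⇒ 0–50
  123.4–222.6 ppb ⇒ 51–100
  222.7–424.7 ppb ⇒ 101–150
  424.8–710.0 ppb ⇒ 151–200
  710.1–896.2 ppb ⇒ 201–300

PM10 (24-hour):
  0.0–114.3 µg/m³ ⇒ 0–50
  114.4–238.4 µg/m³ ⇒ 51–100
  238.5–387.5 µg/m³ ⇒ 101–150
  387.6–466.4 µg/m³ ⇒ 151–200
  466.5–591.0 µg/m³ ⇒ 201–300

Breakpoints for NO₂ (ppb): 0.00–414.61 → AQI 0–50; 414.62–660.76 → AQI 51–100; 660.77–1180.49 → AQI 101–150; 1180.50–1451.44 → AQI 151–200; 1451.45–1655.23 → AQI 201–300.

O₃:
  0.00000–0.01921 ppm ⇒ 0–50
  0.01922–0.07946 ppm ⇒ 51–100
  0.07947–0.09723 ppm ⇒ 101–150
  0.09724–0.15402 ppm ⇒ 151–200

166

PM2.5: 154.652 ∈ [151.535, 191.995] ↔ index [101, 150].
101 + (154.652−151.535)·(150−101)/(191.995−151.535) = 101 + 3.117·49/40.460 ≈ 104.77, so AQI = 105.
SO₂: 513.0 ∈ [424.8, 710.0] ↔ index [151, 200].
151 + (513.0−424.8)·(200−151)/(710.0−424.8) = 151 + 88.2·49/285.2 ≈ 166.15, so AQI = 166.
PM10: 78.8 ∈ [0.0, 114.3] ↔ index [0, 50].
0 + (78.8−0.0)·(50−0)/(114.3−0.0) = 0 + 78.8·50/114.3 ≈ 34.47, so AQI = 34.
NO₂ 1348.26: bracket 1180.50–1451.44 → index 151–200; slope 49/270.94, offset 167.76.
AQI = 151 + 49/270.94·167.76 ≈ 181.34 ⇒ 181.
O₃: 0.05815 ∈ [0.01922, 0.07946] ↔ index [51, 100].
51 + (0.05815−0.01922)·(100−51)/(0.07946−0.01922) = 51 + 0.03893·49/0.06024 ≈ 82.67, so AQI = 83.
Sub-indices: PM2.5→105, SO₂→166, PM10→34, NO₂→181, O₃→83. Ranked high→low: 181, 166, 105, 83, 34. Second-highest sub-index = 166.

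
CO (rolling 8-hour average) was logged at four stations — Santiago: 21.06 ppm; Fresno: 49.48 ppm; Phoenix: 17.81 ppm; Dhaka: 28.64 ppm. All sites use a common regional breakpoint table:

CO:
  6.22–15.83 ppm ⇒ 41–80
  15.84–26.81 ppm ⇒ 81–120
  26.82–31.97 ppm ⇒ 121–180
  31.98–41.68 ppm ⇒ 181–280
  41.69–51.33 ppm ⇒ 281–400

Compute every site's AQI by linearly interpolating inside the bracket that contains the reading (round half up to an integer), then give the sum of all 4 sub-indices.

707

Santiago: row 15.84–26.81 (AQI 81–120). (120−81)·(21.06−15.84)/(26.81−15.84) + 81 = 39·5.22/10.97 + 81 ≈ 99.56 → 100.
Fresno: 49.48 ∈ [41.69, 51.33] ↔ index [281, 400].
281 + (49.48−41.69)·(400−281)/(51.33−41.69) = 281 + 7.79·119/9.64 ≈ 377.16, so AQI = 377.
Phoenix: 17.81 ∈ [15.84, 26.81] ↔ index [81, 120].
81 + (17.81−15.84)·(120−81)/(26.81−15.84) = 81 + 1.97·39/10.97 ≈ 88.00, so AQI = 88.
Dhaka: 28.64 ∈ [26.82, 31.97] ↔ index [121, 180].
121 + (28.64−26.82)·(180−121)/(31.97−26.82) = 121 + 1.82·59/5.15 ≈ 141.85, so AQI = 142.
AQIs: Santiago=100, Fresno=377, Phoenix=88, Dhaka=142. Sum = 100 + 377 + 88 + 142 = 707.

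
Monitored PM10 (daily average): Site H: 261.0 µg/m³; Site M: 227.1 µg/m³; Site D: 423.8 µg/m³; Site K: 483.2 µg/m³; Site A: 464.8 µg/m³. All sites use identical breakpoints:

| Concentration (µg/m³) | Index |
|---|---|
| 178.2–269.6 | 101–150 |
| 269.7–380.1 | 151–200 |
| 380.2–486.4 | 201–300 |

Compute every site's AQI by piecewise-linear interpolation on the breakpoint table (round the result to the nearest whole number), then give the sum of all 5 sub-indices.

Site H 261.0: bracket 178.2–269.6 → index 101–150; slope 49/91.4, offset 82.8.
AQI = 101 + 49/91.4·82.8 ≈ 145.39 ⇒ 145.
Site M 227.1: bracket 178.2–269.6 → index 101–150; slope 49/91.4, offset 48.9.
AQI = 101 + 49/91.4·48.9 ≈ 127.22 ⇒ 127.
Site D: 423.8 lies in 380.2–486.4, so I_lo=201, I_hi=300, C_lo=380.2, C_hi=486.4.
(300−201)/(486.4−380.2) × (423.8−380.2) + 201 = 99/106.2 × 43.6 + 201 ≈ 241.64 → 242.
Site K: 483.2 ∈ [380.2, 486.4] ↔ index [201, 300].
201 + (483.2−380.2)·(300−201)/(486.4−380.2) = 201 + 103.0·99/106.2 ≈ 297.02, so AQI = 297.
Site A: 464.8 ∈ [380.2, 486.4] ↔ index [201, 300].
201 + (464.8−380.2)·(300−201)/(486.4−380.2) = 201 + 84.6·99/106.2 ≈ 279.86, so AQI = 280.
AQIs: Site H=145, Site M=127, Site D=242, Site K=297, Site A=280. Sum = 145 + 127 + 242 + 297 + 280 = 1091.

1091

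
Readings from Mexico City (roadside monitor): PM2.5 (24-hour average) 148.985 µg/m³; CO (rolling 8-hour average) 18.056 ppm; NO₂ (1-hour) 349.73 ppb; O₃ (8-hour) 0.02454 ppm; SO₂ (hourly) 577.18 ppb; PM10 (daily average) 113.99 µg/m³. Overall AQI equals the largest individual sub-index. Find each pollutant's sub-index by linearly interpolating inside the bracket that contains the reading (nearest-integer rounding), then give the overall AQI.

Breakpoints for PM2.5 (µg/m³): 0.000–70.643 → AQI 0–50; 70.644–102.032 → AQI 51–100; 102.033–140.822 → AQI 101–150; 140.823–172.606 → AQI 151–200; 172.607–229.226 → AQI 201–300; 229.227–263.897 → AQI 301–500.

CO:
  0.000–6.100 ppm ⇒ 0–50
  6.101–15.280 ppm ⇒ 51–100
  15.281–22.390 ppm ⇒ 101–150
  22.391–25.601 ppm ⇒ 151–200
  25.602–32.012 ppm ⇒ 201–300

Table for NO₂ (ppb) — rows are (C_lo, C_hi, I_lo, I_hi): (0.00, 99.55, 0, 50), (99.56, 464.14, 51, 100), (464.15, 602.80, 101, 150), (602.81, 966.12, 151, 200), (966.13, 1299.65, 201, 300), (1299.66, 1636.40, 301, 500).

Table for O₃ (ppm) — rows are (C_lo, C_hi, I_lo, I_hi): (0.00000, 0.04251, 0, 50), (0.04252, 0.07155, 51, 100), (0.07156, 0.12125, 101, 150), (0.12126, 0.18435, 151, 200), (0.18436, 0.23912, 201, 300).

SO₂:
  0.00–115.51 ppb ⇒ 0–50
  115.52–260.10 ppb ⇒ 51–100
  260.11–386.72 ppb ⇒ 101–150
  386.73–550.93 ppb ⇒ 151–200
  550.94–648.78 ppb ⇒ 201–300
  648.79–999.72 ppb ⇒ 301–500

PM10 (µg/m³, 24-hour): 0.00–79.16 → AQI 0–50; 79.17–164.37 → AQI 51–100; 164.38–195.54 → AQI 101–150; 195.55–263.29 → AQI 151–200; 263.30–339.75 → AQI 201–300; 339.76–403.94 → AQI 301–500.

PM2.5: 148.985 lies in 140.823–172.606, so I_lo=151, I_hi=200, C_lo=140.823, C_hi=172.606.
(200−151)/(172.606−140.823) × (148.985−140.823) + 151 = 49/31.783 × 8.162 + 151 ≈ 163.58 → 164.
CO: 18.056 ∈ [15.281, 22.390] ↔ index [101, 150].
101 + (18.056−15.281)·(150−101)/(22.390−15.281) = 101 + 2.775·49/7.109 ≈ 120.13, so AQI = 120.
NO₂: 349.73 lies in 99.56–464.14, so I_lo=51, I_hi=100, C_lo=99.56, C_hi=464.14.
(100−51)/(464.14−99.56) × (349.73−99.56) + 51 = 49/364.58 × 250.17 + 51 ≈ 84.62 → 85.
O₃: 0.02454 lies in 0.00000–0.04251, so I_lo=0, I_hi=50, C_lo=0.00000, C_hi=0.04251.
(50−0)/(0.04251−0.00000) × (0.02454−0.00000) + 0 = 50/0.04251 × 0.02454 + 0 ≈ 28.86 → 29.
SO₂: 577.18 ∈ [550.94, 648.78] ↔ index [201, 300].
201 + (577.18−550.94)·(300−201)/(648.78−550.94) = 201 + 26.24·99/97.84 ≈ 227.55, so AQI = 228.
PM10: row 79.17–164.37 (AQI 51–100). (100−51)·(113.99−79.17)/(164.37−79.17) + 51 = 49·34.82/85.20 + 51 ≈ 71.03 → 71.
Sub-indices: PM2.5→164, CO→120, NO₂→85, O₃→29, SO₂→228, PM10→71. Overall AQI = max = 228; dominant pollutant is SO₂.

228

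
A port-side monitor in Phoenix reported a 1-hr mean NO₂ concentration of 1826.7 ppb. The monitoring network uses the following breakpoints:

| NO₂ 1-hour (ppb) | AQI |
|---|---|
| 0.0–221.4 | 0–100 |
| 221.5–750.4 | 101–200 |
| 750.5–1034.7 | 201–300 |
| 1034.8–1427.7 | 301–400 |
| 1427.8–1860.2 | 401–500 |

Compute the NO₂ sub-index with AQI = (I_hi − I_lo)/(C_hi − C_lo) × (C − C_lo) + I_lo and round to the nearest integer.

492

NO₂: row 1427.8–1860.2 (AQI 401–500). (500−401)·(1826.7−1427.8)/(1860.2−1427.8) + 401 = 99·398.9/432.4 + 401 ≈ 492.33 → 492.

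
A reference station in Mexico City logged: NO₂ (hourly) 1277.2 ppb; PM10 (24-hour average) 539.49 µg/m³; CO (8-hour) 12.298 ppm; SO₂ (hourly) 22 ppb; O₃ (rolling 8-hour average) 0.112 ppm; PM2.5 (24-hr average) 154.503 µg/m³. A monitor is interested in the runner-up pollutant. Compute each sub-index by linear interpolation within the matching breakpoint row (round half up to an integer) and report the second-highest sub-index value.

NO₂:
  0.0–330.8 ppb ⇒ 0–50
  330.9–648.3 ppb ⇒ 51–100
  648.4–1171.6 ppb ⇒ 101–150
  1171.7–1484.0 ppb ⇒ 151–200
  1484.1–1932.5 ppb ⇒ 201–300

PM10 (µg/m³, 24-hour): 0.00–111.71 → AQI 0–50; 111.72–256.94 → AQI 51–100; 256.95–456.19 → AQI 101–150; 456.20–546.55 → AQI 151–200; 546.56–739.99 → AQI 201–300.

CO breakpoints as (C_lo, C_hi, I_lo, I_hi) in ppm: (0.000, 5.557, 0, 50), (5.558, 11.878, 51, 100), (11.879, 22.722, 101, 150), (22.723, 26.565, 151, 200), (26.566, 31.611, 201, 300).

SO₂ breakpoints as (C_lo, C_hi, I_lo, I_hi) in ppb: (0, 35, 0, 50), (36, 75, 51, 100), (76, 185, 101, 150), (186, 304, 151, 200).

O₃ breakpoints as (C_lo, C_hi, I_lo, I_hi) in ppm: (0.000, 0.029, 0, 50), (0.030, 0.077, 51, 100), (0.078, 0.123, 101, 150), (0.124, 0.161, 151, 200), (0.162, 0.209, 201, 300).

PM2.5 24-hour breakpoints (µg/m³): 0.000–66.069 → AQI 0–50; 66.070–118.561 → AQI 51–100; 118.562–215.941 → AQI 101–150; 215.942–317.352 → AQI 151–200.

NO₂: 1277.2 ∈ [1171.7, 1484.0] ↔ index [151, 200].
151 + (1277.2−1171.7)·(200−151)/(1484.0−1171.7) = 151 + 105.5·49/312.3 ≈ 167.55, so AQI = 168.
PM10 539.49: bracket 456.20–546.55 → index 151–200; slope 49/90.35, offset 83.29.
AQI = 151 + 49/90.35·83.29 ≈ 196.17 ⇒ 196.
CO: 12.298 lies in 11.879–22.722, so I_lo=101, I_hi=150, C_lo=11.879, C_hi=22.722.
(150−101)/(22.722−11.879) × (12.298−11.879) + 101 = 49/10.843 × 0.419 + 101 ≈ 102.89 → 103.
SO₂ 22: bracket 0–35 → index 0–50; slope 50/35, offset 22.
AQI = 0 + 50/35·22 ≈ 31.43 ⇒ 31.
O₃: 0.112 ∈ [0.078, 0.123] ↔ index [101, 150].
101 + (0.112−0.078)·(150−101)/(0.123−0.078) = 101 + 0.034·49/0.045 ≈ 138.02, so AQI = 138.
PM2.5: 154.503 ∈ [118.562, 215.941] ↔ index [101, 150].
101 + (154.503−118.562)·(150−101)/(215.941−118.562) = 101 + 35.941·49/97.379 ≈ 119.09, so AQI = 119.
Sub-indices: NO₂→168, PM10→196, CO→103, SO₂→31, O₃→138, PM2.5→119. Ranked high→low: 196, 168, 138, 119, 103, 31. Second-highest sub-index = 168.

168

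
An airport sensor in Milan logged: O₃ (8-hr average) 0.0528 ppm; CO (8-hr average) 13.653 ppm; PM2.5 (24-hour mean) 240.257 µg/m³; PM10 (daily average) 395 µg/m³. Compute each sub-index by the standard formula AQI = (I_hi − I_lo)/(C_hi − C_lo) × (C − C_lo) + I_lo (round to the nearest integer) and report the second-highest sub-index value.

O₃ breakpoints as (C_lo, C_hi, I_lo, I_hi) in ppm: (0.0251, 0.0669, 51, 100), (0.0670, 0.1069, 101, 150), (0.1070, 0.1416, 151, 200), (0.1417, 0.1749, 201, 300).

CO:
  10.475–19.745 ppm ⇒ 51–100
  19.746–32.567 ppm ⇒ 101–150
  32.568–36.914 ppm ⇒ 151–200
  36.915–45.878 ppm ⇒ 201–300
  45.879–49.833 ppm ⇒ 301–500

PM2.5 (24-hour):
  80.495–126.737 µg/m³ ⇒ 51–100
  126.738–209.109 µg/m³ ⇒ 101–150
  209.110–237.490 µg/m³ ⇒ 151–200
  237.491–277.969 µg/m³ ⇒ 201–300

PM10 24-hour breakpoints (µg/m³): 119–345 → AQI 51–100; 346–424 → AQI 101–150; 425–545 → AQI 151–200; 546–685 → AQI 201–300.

132

O₃: row 0.0251–0.0669 (AQI 51–100). (100−51)·(0.0528−0.0251)/(0.0669−0.0251) + 51 = 49·0.0277/0.0418 + 51 ≈ 83.47 → 83.
CO: 13.653 lies in 10.475–19.745, so I_lo=51, I_hi=100, C_lo=10.475, C_hi=19.745.
(100−51)/(19.745−10.475) × (13.653−10.475) + 51 = 49/9.270 × 3.178 + 51 ≈ 67.80 → 68.
PM2.5 240.257: bracket 237.491–277.969 → index 201–300; slope 99/40.478, offset 2.766.
AQI = 201 + 99/40.478·2.766 ≈ 207.77 ⇒ 208.
PM10: row 346–424 (AQI 101–150). (150−101)·(395−346)/(424−346) + 101 = 49·49/78 + 101 ≈ 131.78 → 132.
Sub-indices: O₃→83, CO→68, PM2.5→208, PM10→132. Ranked high→low: 208, 132, 83, 68. Second-highest sub-index = 132.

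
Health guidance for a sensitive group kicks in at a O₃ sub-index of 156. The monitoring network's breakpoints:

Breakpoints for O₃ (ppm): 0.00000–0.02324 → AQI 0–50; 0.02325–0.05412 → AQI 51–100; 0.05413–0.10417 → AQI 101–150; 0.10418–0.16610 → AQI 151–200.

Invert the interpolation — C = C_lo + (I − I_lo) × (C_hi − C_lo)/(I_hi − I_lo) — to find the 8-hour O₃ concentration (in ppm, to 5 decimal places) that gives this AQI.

0.11050

AQI 156 lies in the 151–200 band, which corresponds to 0.10418–0.16610 ppm.
C = 0.10418 + (156−151)×(0.16610−0.10418)/(200−151) = 0.10418 + 5×0.06192/49 ≈ 0.1104984 ppm → 0.11050 ppm to 5 dp.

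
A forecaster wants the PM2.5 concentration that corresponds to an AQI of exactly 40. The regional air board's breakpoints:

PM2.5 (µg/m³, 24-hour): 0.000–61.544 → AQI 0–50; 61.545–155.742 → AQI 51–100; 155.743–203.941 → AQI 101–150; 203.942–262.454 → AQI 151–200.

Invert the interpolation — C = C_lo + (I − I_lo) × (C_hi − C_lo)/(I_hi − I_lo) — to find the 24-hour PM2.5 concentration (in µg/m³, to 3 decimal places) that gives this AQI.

AQI 40 lies in the 0–50 band, which corresponds to 0.000–61.544 µg/m³.
C = 0.000 + (40−0)×(61.544−0.000)/(50−0) = 0.000 + 40×61.544/50 ≈ 49.23520 µg/m³ → 49.235 µg/m³ to 3 dp.

49.235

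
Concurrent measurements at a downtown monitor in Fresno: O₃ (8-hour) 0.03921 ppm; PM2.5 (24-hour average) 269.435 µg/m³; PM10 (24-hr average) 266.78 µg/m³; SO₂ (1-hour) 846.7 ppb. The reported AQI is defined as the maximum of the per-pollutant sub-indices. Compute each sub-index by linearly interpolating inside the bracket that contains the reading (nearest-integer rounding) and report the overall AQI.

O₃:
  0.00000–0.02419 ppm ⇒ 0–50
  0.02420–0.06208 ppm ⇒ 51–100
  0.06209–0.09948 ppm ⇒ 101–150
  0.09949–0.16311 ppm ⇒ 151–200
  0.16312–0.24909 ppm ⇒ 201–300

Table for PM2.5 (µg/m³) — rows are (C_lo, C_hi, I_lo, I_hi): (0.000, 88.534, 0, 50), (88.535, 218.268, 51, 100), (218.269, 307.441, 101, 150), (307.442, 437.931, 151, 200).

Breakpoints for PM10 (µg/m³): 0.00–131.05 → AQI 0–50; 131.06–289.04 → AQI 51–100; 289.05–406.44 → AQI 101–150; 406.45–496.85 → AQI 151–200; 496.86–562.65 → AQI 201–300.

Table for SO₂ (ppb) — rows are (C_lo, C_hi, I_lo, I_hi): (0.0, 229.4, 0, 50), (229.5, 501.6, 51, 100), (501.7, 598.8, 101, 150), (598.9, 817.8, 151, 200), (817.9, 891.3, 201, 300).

O₃ 0.03921: bracket 0.02420–0.06208 → index 51–100; slope 49/0.03788, offset 0.01501.
AQI = 51 + 49/0.03788·0.01501 ≈ 70.42 ⇒ 70.
PM2.5 269.435: bracket 218.269–307.441 → index 101–150; slope 49/89.172, offset 51.166.
AQI = 101 + 49/89.172·51.166 ≈ 129.12 ⇒ 129.
PM10: 266.78 ∈ [131.06, 289.04] ↔ index [51, 100].
51 + (266.78−131.06)·(100−51)/(289.04−131.06) = 51 + 135.72·49/157.98 ≈ 93.10, so AQI = 93.
SO₂: 846.7 lies in 817.9–891.3, so I_lo=201, I_hi=300, C_lo=817.9, C_hi=891.3.
(300−201)/(891.3−817.9) × (846.7−817.9) + 201 = 99/73.4 × 28.8 + 201 ≈ 239.84 → 240.
Sub-indices: O₃→70, PM2.5→129, PM10→93, SO₂→240. Overall AQI = max = 240; dominant pollutant is SO₂.

240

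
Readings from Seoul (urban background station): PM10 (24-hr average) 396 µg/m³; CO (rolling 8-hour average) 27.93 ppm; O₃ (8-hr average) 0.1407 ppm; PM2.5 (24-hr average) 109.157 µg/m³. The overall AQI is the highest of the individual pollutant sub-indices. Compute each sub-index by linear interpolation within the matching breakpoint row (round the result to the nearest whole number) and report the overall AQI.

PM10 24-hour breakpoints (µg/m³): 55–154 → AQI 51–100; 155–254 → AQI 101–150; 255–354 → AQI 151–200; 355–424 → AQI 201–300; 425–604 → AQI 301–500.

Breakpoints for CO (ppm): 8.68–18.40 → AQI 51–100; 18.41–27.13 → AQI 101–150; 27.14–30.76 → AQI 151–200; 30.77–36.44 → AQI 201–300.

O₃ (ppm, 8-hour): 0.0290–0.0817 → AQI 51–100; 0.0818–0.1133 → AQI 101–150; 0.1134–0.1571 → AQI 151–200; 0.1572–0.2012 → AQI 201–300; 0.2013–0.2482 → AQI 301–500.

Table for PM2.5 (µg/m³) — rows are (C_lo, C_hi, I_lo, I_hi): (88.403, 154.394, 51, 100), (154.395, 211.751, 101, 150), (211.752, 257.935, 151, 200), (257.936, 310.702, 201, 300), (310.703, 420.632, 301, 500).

PM10 396: bracket 355–424 → index 201–300; slope 99/69, offset 41.
AQI = 201 + 99/69·41 ≈ 259.83 ⇒ 260.
CO: row 27.14–30.76 (AQI 151–200). (200−151)·(27.93−27.14)/(30.76−27.14) + 151 = 49·0.79/3.62 + 151 ≈ 161.69 → 162.
O₃: 0.1407 ∈ [0.1134, 0.1571] ↔ index [151, 200].
151 + (0.1407−0.1134)·(200−151)/(0.1571−0.1134) = 151 + 0.0273·49/0.0437 ≈ 181.61, so AQI = 182.
PM2.5: 109.157 lies in 88.403–154.394, so I_lo=51, I_hi=100, C_lo=88.403, C_hi=154.394.
(100−51)/(154.394−88.403) × (109.157−88.403) + 51 = 49/65.991 × 20.754 + 51 ≈ 66.41 → 66.
Sub-indices: PM10→260, CO→162, O₃→182, PM2.5→66. Overall AQI = max = 260; dominant pollutant is PM10.
AQI 260: Very Unhealthy.

260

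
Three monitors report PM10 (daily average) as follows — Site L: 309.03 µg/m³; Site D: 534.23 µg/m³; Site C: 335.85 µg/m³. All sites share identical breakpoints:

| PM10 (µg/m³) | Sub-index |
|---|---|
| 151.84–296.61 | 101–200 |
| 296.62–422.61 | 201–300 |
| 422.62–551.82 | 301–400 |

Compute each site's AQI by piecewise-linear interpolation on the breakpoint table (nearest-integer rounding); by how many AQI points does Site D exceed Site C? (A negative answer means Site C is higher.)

155

Site L: 309.03 ∈ [296.62, 422.61] ↔ index [201, 300].
201 + (309.03−296.62)·(300−201)/(422.61−296.62) = 201 + 12.41·99/125.99 ≈ 210.75, so AQI = 211.
Site D: 534.23 lies in 422.62–551.82, so I_lo=301, I_hi=400, C_lo=422.62, C_hi=551.82.
(400−301)/(551.82−422.62) × (534.23−422.62) + 301 = 99/129.20 × 111.61 + 301 ≈ 386.52 → 387.
Site C: 335.85 ∈ [296.62, 422.61] ↔ index [201, 300].
201 + (335.85−296.62)·(300−201)/(422.61−296.62) = 201 + 39.23·99/125.99 ≈ 231.83, so AQI = 232.
AQIs: Site L=211, Site D=387, Site C=232. Site D (387) − Site C (232) = 155.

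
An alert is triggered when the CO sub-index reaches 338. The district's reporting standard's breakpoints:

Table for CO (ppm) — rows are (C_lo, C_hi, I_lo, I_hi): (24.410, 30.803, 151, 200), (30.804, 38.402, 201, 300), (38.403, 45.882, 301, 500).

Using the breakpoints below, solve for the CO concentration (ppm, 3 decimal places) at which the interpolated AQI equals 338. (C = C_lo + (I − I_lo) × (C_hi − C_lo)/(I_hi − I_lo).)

AQI 338 lies in the 301–500 band, which corresponds to 38.403–45.882 ppm.
C = 38.403 + (338−301)×(45.882−38.403)/(500−301) = 38.403 + 37×7.479/199 ≈ 39.79357 ppm → 39.794 ppm to 3 dp.

39.794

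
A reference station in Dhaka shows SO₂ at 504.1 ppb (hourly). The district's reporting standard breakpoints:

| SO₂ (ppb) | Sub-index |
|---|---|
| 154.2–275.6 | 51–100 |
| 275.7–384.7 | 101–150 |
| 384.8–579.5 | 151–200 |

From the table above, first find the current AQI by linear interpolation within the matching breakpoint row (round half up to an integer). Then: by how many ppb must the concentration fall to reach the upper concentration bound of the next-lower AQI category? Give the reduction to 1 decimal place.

119.4

SO₂: row 384.8–579.5 (AQI 151–200). (200−151)·(504.1−384.8)/(579.5−384.8) + 151 = 49·119.3/194.7 + 151 ≈ 181.02 → 181.
Current AQI 181 is in the Unhealthy range (151–200). The next-lower category tops out at AQI 150, whose upper concentration bound is 384.7 ppb.
Reduction needed = 504.1 − 384.7 = 119.4 ppb.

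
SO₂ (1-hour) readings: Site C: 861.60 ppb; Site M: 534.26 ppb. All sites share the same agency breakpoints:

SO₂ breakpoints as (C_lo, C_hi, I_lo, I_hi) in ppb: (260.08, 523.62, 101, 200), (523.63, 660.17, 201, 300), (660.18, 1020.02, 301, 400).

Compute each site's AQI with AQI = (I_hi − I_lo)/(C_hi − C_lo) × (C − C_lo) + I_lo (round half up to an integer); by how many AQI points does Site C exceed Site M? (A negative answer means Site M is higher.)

147

Site C: 861.60 ∈ [660.18, 1020.02] ↔ index [301, 400].
301 + (861.60−660.18)·(400−301)/(1020.02−660.18) = 301 + 201.42·99/359.84 ≈ 356.42, so AQI = 356.
Site M: 534.26 lies in 523.63–660.17, so I_lo=201, I_hi=300, C_lo=523.63, C_hi=660.17.
(300−201)/(660.17−523.63) × (534.26−523.63) + 201 = 99/136.54 × 10.63 + 201 ≈ 208.71 → 209.
AQIs: Site C=356, Site M=209. Site C (356) − Site M (209) = 147.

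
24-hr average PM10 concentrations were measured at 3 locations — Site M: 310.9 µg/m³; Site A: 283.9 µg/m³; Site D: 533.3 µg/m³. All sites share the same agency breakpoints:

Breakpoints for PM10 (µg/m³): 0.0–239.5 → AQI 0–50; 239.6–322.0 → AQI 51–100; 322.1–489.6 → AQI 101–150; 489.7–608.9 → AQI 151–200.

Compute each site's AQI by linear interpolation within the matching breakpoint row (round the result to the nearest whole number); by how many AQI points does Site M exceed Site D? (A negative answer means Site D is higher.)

Site M: row 239.6–322.0 (AQI 51–100). (100−51)·(310.9−239.6)/(322.0−239.6) + 51 = 49·71.3/82.4 + 51 ≈ 93.40 → 93.
Site A: row 239.6–322.0 (AQI 51–100). (100−51)·(283.9−239.6)/(322.0−239.6) + 51 = 49·44.3/82.4 + 51 ≈ 77.34 → 77.
Site D: row 489.7–608.9 (AQI 151–200). (200−151)·(533.3−489.7)/(608.9−489.7) + 151 = 49·43.6/119.2 + 151 ≈ 168.92 → 169.
AQIs: Site M=93, Site A=77, Site D=169. Site M (93) − Site D (169) = -76.

-76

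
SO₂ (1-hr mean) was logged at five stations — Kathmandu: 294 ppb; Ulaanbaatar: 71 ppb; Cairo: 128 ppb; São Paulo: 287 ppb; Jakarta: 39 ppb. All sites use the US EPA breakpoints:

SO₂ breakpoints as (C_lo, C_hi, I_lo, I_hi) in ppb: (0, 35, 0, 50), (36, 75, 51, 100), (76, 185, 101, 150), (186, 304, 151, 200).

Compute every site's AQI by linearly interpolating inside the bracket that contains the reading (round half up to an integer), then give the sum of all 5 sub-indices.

663

Kathmandu 294: bracket 186–304 → index 151–200; slope 49/118, offset 108.
AQI = 151 + 49/118·108 ≈ 195.85 ⇒ 196.
Ulaanbaatar 71: bracket 36–75 → index 51–100; slope 49/39, offset 35.
AQI = 51 + 49/39·35 ≈ 94.97 ⇒ 95.
Cairo: 128 lies in 76–185, so I_lo=101, I_hi=150, C_lo=76, C_hi=185.
(150−101)/(185−76) × (128−76) + 101 = 49/109 × 52 + 101 ≈ 124.38 → 124.
São Paulo: row 186–304 (AQI 151–200). (200−151)·(287−186)/(304−186) + 151 = 49·101/118 + 151 ≈ 192.94 → 193.
Jakarta: 39 lies in 36–75, so I_lo=51, I_hi=100, C_lo=36, C_hi=75.
(100−51)/(75−36) × (39−36) + 51 = 49/39 × 3 + 51 ≈ 54.77 → 55.
AQIs: Kathmandu=196, Ulaanbaatar=95, Cairo=124, São Paulo=193, Jakarta=55. Sum = 196 + 95 + 124 + 193 + 55 = 663.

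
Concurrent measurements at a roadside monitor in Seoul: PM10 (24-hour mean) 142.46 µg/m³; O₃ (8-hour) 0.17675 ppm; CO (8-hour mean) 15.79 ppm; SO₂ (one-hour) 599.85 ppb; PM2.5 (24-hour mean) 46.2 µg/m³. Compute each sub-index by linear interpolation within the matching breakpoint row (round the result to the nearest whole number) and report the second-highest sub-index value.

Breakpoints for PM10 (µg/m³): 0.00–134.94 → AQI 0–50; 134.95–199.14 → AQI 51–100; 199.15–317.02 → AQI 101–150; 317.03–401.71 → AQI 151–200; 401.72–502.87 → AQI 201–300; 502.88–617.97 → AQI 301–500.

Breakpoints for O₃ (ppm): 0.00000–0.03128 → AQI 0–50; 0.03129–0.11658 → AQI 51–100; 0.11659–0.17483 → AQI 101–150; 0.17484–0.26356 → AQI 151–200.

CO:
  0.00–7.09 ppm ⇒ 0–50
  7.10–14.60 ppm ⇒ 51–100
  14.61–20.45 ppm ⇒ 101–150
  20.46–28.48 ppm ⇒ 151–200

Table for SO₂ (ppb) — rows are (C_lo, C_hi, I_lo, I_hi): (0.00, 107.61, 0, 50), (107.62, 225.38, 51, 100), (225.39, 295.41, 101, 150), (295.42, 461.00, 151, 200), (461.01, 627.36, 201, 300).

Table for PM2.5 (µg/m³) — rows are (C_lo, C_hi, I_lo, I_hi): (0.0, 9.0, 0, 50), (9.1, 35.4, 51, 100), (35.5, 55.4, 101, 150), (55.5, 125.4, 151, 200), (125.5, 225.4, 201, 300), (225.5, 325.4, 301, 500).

PM10: row 134.95–199.14 (AQI 51–100). (100−51)·(142.46−134.95)/(199.14−134.95) + 51 = 49·7.51/64.19 + 51 ≈ 56.73 → 57.
O₃: 0.17675 lies in 0.17484–0.26356, so I_lo=151, I_hi=200, C_lo=0.17484, C_hi=0.26356.
(200−151)/(0.26356−0.17484) × (0.17675−0.17484) + 151 = 49/0.08872 × 0.00191 + 151 ≈ 152.05 → 152.
CO: 15.79 ∈ [14.61, 20.45] ↔ index [101, 150].
101 + (15.79−14.61)·(150−101)/(20.45−14.61) = 101 + 1.18·49/5.84 ≈ 110.90, so AQI = 111.
SO₂ 599.85: bracket 461.01–627.36 → index 201–300; slope 99/166.35, offset 138.84.
AQI = 201 + 99/166.35·138.84 ≈ 283.63 ⇒ 284.
PM2.5 46.2: bracket 35.5–55.4 → index 101–150; slope 49/19.9, offset 10.7.
AQI = 101 + 49/19.9·10.7 ≈ 127.35 ⇒ 127.
Sub-indices: PM10→57, O₃→152, CO→111, SO₂→284, PM2.5→127. Ranked high→low: 284, 152, 127, 111, 57. Second-highest sub-index = 152.

152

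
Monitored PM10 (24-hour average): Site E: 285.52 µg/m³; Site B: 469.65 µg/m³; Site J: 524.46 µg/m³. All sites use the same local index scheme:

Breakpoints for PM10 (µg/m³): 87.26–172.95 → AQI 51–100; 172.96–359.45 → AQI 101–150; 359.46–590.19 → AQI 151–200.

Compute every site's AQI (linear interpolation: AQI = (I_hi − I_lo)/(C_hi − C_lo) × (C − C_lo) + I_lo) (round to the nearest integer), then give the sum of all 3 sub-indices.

Site E: 285.52 ∈ [172.96, 359.45] ↔ index [101, 150].
101 + (285.52−172.96)·(150−101)/(359.45−172.96) = 101 + 112.56·49/186.49 ≈ 130.57, so AQI = 131.
Site B: 469.65 lies in 359.46–590.19, so I_lo=151, I_hi=200, C_lo=359.46, C_hi=590.19.
(200−151)/(590.19−359.46) × (469.65−359.46) + 151 = 49/230.73 × 110.19 + 151 ≈ 174.40 → 174.
Site J: row 359.46–590.19 (AQI 151–200). (200−151)·(524.46−359.46)/(590.19−359.46) + 151 = 49·165.00/230.73 + 151 ≈ 186.04 → 186.
AQIs: Site E=131, Site B=174, Site J=186. Sum = 131 + 174 + 186 = 491.

491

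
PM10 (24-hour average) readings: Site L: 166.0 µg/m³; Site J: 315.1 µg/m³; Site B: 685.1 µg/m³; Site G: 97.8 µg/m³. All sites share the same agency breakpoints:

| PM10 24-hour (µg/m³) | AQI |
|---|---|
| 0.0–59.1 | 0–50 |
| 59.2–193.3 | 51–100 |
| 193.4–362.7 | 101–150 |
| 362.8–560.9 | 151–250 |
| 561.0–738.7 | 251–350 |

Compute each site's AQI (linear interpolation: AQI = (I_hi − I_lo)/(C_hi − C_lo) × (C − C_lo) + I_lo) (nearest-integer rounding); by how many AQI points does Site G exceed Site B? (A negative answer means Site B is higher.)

Site L: 166.0 lies in 59.2–193.3, so I_lo=51, I_hi=100, C_lo=59.2, C_hi=193.3.
(100−51)/(193.3−59.2) × (166.0−59.2) + 51 = 49/134.1 × 106.8 + 51 ≈ 90.02 → 90.
Site J: 315.1 lies in 193.4–362.7, so I_lo=101, I_hi=150, C_lo=193.4, C_hi=362.7.
(150−101)/(362.7−193.4) × (315.1−193.4) + 101 = 49/169.3 × 121.7 + 101 ≈ 136.22 → 136.
Site B: 685.1 lies in 561.0–738.7, so I_lo=251, I_hi=350, C_lo=561.0, C_hi=738.7.
(350−251)/(738.7−561.0) × (685.1−561.0) + 251 = 99/177.7 × 124.1 + 251 ≈ 320.14 → 320.
Site G 97.8: bracket 59.2–193.3 → index 51–100; slope 49/134.1, offset 38.6.
AQI = 51 + 49/134.1·38.6 ≈ 65.10 ⇒ 65.
AQIs: Site L=90, Site J=136, Site B=320, Site G=65. Site G (65) − Site B (320) = -255.

-255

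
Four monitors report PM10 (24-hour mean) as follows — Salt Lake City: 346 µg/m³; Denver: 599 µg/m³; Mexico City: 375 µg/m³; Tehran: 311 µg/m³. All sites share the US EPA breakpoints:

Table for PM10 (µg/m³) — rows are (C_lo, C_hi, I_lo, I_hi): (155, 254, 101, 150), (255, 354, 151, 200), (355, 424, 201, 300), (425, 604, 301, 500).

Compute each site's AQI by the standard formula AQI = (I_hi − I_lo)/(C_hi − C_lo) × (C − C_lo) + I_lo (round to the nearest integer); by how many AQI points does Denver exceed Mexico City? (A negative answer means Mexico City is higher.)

Salt Lake City: 346 lies in 255–354, so I_lo=151, I_hi=200, C_lo=255, C_hi=354.
(200−151)/(354−255) × (346−255) + 151 = 49/99 × 91 + 151 ≈ 196.04 → 196.
Denver: 599 lies in 425–604, so I_lo=301, I_hi=500, C_lo=425, C_hi=604.
(500−301)/(604−425) × (599−425) + 301 = 199/179 × 174 + 301 ≈ 494.44 → 494.
Mexico City: row 355–424 (AQI 201–300). (300−201)·(375−355)/(424−355) + 201 = 99·20/69 + 201 ≈ 229.70 → 230.
Tehran: 311 lies in 255–354, so I_lo=151, I_hi=200, C_lo=255, C_hi=354.
(200−151)/(354−255) × (311−255) + 151 = 49/99 × 56 + 151 ≈ 178.72 → 179.
AQIs: Salt Lake City=196, Denver=494, Mexico City=230, Tehran=179. Denver (494) − Mexico City (230) = 264.

264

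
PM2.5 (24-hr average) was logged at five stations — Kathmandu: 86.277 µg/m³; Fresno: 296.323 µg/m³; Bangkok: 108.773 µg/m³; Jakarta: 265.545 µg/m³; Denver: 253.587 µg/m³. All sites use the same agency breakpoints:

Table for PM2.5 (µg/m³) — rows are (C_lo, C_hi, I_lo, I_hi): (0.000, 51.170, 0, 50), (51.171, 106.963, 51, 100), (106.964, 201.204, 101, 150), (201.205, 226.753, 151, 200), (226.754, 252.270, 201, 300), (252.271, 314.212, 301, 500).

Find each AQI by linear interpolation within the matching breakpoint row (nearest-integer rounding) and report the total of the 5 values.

1276

Kathmandu: row 51.171–106.963 (AQI 51–100). (100−51)·(86.277−51.171)/(106.963−51.171) + 51 = 49·35.106/55.792 + 51 ≈ 81.83 → 82.
Fresno 296.323: bracket 252.271–314.212 → index 301–500; slope 199/61.941, offset 44.052.
AQI = 301 + 199/61.941·44.052 ≈ 442.53 ⇒ 443.
Bangkok: 108.773 ∈ [106.964, 201.204] ↔ index [101, 150].
101 + (108.773−106.964)·(150−101)/(201.204−106.964) = 101 + 1.809·49/94.240 ≈ 101.94, so AQI = 102.
Jakarta: 265.545 ∈ [252.271, 314.212] ↔ index [301, 500].
301 + (265.545−252.271)·(500−301)/(314.212−252.271) = 301 + 13.274·199/61.941 ≈ 343.65, so AQI = 344.
Denver 253.587: bracket 252.271–314.212 → index 301–500; slope 199/61.941, offset 1.316.
AQI = 301 + 199/61.941·1.316 ≈ 305.23 ⇒ 305.
AQIs: Kathmandu=82, Fresno=443, Bangkok=102, Jakarta=344, Denver=305. Sum = 82 + 443 + 102 + 344 + 305 = 1276.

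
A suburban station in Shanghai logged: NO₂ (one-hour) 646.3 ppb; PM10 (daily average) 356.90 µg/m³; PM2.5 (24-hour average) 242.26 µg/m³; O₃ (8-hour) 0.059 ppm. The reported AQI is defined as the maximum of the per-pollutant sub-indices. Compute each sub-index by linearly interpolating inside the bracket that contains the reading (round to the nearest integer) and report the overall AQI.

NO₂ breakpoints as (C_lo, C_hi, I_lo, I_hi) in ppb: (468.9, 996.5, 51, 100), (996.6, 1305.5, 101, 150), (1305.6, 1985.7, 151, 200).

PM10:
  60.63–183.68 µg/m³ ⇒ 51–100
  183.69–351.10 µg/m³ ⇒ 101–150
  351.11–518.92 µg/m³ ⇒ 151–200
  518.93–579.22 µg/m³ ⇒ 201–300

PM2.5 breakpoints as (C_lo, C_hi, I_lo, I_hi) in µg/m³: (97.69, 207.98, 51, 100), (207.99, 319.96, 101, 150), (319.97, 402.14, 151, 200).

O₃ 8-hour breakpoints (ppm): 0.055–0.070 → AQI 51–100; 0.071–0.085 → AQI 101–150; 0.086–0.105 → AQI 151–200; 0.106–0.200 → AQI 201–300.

153

NO₂: row 468.9–996.5 (AQI 51–100). (100−51)·(646.3−468.9)/(996.5−468.9) + 51 = 49·177.4/527.6 + 51 ≈ 67.48 → 67.
PM10: 356.90 ∈ [351.11, 518.92] ↔ index [151, 200].
151 + (356.90−351.11)·(200−151)/(518.92−351.11) = 151 + 5.79·49/167.81 ≈ 152.69, so AQI = 153.
PM2.5: 242.26 ∈ [207.99, 319.96] ↔ index [101, 150].
101 + (242.26−207.99)·(150−101)/(319.96−207.99) = 101 + 34.27·49/111.97 ≈ 116.00, so AQI = 116.
O₃: 0.059 lies in 0.055–0.070, so I_lo=51, I_hi=100, C_lo=0.055, C_hi=0.070.
(100−51)/(0.070−0.055) × (0.059−0.055) + 51 = 49/0.015 × 0.004 + 51 ≈ 64.07 → 64.
Sub-indices: NO₂→67, PM10→153, PM2.5→116, O₃→64. Overall AQI = max = 153; dominant pollutant is PM10.
AQI 153: Unhealthy.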